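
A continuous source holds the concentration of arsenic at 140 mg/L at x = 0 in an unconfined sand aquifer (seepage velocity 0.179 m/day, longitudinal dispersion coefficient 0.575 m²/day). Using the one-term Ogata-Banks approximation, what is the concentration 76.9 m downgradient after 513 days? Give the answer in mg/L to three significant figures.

102 mg/L

For a continuous step input, C/C₀ ≈ ½·erfc((x−vt)/(2√(Dt))).
vt = 0.179 × 513 = 91.827 m and 2√(Dt) = 2√(0.575 × 513) = 34.35 m.
Argument (x−vt)/(2√(Dt)) = (76.9 − 91.827)/34.35 = -0.4346; ½·erfc(-0.4346) = 0.7306.
C = 140 × 0.7306 = 102 mg/L.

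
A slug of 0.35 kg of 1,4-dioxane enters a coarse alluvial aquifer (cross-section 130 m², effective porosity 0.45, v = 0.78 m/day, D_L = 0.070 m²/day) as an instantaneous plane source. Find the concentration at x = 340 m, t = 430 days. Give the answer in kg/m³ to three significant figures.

For an instantaneous plane source, C(x,t) = M/(n_e·A·√(4πDt)) · exp(−(x−vt)²/(4Dt)), with n_e·A the pore (flow) area.
Plume center vt = 0.78 × 430 = 335.4 m, so the well at 340 m is 4.6 m downgradient of the peak.
√(4πDt) = 19.45 m, giving peak height M/(n_e·A·√(4πDt)) = 0.35/(0.45 × 130 × 19.45) = 0.0003076 kg/m³.
(x−vt)²/(4Dt) = (4.6)²/(4 × 0.070 × 430) = 0.1757; exp(−0.1757) = 0.8389.
C = 0.0003076 × 0.8389 = 0.000258 kg/m³.

0.000258 kg/m³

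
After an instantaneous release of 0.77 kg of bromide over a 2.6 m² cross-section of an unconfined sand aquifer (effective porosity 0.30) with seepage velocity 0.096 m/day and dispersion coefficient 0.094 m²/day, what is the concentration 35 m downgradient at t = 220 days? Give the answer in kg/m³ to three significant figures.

0.00596 kg/m³

For an instantaneous plane source, C(x,t) = M/(n_e·A·√(4πDt)) · exp(−(x−vt)²/(4Dt)), with n_e·A the pore (flow) area.
Plume center vt = 0.096 × 220 = 21.12 m, so the well at 35 m is 13.88 m downgradient of the peak.
√(4πDt) = 16.12 m, giving peak height M/(n_e·A·√(4πDt)) = 0.77/(0.30 × 2.6 × 16.12) = 0.06124 kg/m³.
(x−vt)²/(4Dt) = (13.88)²/(4 × 0.094 × 220) = 2.329; exp(−2.329) = 0.09739.
C = 0.06124 × 0.09739 = 0.00596 kg/m³.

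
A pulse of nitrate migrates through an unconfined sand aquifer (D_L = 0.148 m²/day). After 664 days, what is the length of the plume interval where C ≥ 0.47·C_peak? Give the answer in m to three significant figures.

34.5 m

The plume is Gaussian with σ = √(2Dt) = √(2 × 0.148 × 664) = 14.02 m.
C/C_peak = exp(−Δx²/(2σ²)) = 0.47 ⇒ Δx = σ·√(−2 ln 0.47) = 14.02 × 1.229 = 17.23 m.
Width = 2Δx = 34.5 m.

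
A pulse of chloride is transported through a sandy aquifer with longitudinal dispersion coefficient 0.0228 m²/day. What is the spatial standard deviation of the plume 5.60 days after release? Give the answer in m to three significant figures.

0.505 m

Dispersive spreading gives a Gaussian with σ² = 2Dt; advection only shifts the center.
σ = √(2 × 0.0228 × 5.60) = 0.505 m.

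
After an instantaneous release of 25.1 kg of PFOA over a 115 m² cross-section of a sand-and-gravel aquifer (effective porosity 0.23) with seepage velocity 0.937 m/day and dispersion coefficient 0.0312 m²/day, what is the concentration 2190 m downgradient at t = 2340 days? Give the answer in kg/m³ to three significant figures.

For an instantaneous plane source, C(x,t) = M/(n_e·A·√(4πDt)) · exp(−(x−vt)²/(4Dt)), with n_e·A the pore (flow) area.
Plume center vt = 0.937 × 2340 = 2192.58 m, so the well at 2190 m is 2.58 m upgradient of the peak.
√(4πDt) = 30.29 m, giving peak height M/(n_e·A·√(4πDt)) = 25.1/(0.23 × 115 × 30.29) = 0.03133 kg/m³.
(x−vt)²/(4Dt) = (-2.58)²/(4 × 0.0312 × 2340) = 0.02279; exp(−0.02279) = 0.9775.
C = 0.03133 × 0.9775 = 0.0306 kg/m³.

0.0306 kg/m³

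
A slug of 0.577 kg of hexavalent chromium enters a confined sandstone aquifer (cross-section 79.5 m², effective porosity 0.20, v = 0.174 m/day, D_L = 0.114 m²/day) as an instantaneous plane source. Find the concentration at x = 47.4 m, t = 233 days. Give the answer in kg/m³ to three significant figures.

For an instantaneous plane source, C(x,t) = M/(n_e·A·√(4πDt)) · exp(−(x−vt)²/(4Dt)), with n_e·A the pore (flow) area.
Plume center vt = 0.174 × 233 = 40.542 m, so the well at 47.4 m is 6.858 m downgradient of the peak.
√(4πDt) = 18.27 m, giving peak height M/(n_e·A·√(4πDt)) = 0.577/(0.20 × 79.5 × 18.27) = 0.001986 kg/m³.
(x−vt)²/(4Dt) = (6.858)²/(4 × 0.114 × 233) = 0.4427; exp(−0.4427) = 0.6423.
C = 0.001986 × 0.6423 = 0.00128 kg/m³.

0.00128 kg/m³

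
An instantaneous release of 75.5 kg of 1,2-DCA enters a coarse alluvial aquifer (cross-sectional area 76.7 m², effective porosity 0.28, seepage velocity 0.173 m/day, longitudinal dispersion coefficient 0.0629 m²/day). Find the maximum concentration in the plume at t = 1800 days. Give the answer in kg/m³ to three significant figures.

0.0932 kg/m³

The peak of an instantaneous 1D plume sits at x = vt; there the Gaussian factor is 1 and C_max = M/(n_e·A·√(4πDt)), where n_e·A is the pore area the mass is dissolved in.
√(4πDt) = √(4π × 0.0629 × 1800) = 37.72 m, so C_max = 75.5/(0.28 × 76.7 × 37.72) = 0.0932 kg/m³.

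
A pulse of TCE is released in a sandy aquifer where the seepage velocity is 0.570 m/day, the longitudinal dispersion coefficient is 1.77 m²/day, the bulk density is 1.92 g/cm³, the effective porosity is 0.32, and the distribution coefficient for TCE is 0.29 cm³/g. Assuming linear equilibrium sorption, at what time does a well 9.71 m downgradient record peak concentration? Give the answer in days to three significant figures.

34.1 days

Retardation factor R = 1 + ρ_b·K_d/n = 1 + 1.92 × 0.29/0.32 = 2.740.
Sorption retards both mechanisms: v_R = v/R = 0.2080 m/day, D_R = D/R = 0.6460 m²/day.
Peak time from v_R²t² + 2D_R t − x² = 0: t = (√(D_R² + v_R²x²) − D_R)/v_R².
√(D_R² + v_R²x²) = √(0.6460² + 0.2080² × 9.71²) = 2.120; v_R² = 0.04326.
t = (2.120 − 0.6460)/0.04326 = 34.1 days.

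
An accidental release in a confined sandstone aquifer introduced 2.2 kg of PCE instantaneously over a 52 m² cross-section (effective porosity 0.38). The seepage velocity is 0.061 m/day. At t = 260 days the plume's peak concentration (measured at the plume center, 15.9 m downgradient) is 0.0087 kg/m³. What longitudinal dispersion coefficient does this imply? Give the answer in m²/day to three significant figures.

At the plume center C_max = M/(n_e·A·√(4πDt)), so D = M²/(4πt·(n_e·A·C_max)²).
n_e·A·C_max = 0.38 × 52 × 0.0087 = 0.1719 kg/m.
D = 2.2²/(4π × 260 × 0.1719²) = 0.0501 m²/day.

0.0501 m²/day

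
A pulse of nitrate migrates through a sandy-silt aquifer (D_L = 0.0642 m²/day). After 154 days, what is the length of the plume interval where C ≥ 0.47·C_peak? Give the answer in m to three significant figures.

10.9 m

The plume is Gaussian with σ = √(2Dt) = √(2 × 0.0642 × 154) = 4.447 m.
C/C_peak = exp(−Δx²/(2σ²)) = 0.47 ⇒ Δx = σ·√(−2 ln 0.47) = 4.447 × 1.229 = 5.465 m.
Width = 2Δx = 10.9 m.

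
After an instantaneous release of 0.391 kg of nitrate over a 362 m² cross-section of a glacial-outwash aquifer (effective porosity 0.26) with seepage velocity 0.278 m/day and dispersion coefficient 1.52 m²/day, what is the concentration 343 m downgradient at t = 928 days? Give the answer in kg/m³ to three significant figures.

8.67e-06 kg/m³

For an instantaneous plane source, C(x,t) = M/(n_e·A·√(4πDt)) · exp(−(x−vt)²/(4Dt)), with n_e·A the pore (flow) area.
Plume center vt = 0.278 × 928 = 257.984 m, so the well at 343 m is 85.016 m downgradient of the peak.
√(4πDt) = 133.1 m, giving peak height M/(n_e·A·√(4πDt)) = 0.391/(0.26 × 362 × 133.1) = 3.121e-05 kg/m³.
(x−vt)²/(4Dt) = (85.016)²/(4 × 1.52 × 928) = 1.281; exp(−1.281) = 0.2778.
C = 3.121e-05 × 0.2778 = 8.67e-06 kg/m³.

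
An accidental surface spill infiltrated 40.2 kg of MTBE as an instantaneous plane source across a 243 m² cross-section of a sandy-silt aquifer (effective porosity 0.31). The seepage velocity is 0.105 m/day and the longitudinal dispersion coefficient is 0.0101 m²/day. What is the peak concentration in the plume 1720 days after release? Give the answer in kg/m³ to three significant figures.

0.0361 kg/m³

The peak of an instantaneous 1D plume sits at x = vt; there the Gaussian factor is 1 and C_max = M/(n_e·A·√(4πDt)), where n_e·A is the pore area the mass is dissolved in.
√(4πDt) = √(4π × 0.0101 × 1720) = 14.78 m, so C_max = 40.2/(0.31 × 243 × 14.78) = 0.0361 kg/m³.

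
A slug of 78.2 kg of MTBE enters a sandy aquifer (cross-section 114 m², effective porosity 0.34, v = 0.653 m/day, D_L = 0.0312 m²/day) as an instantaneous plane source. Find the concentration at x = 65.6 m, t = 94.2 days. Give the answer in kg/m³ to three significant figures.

For an instantaneous plane source, C(x,t) = M/(n_e·A·√(4πDt)) · exp(−(x−vt)²/(4Dt)), with n_e·A the pore (flow) area.
Plume center vt = 0.653 × 94.2 = 61.5126 m, so the well at 65.6 m is 4.0874 m downgradient of the peak.
√(4πDt) = 6.077 m, giving peak height M/(n_e·A·√(4πDt)) = 78.2/(0.34 × 114 × 6.077) = 0.3320 kg/m³.
(x−vt)²/(4Dt) = (4.0874)²/(4 × 0.0312 × 94.2) = 1.421; exp(−1.421) = 0.2415.
C = 0.3320 × 0.2415 = 0.0802 kg/m³.

0.0802 kg/m³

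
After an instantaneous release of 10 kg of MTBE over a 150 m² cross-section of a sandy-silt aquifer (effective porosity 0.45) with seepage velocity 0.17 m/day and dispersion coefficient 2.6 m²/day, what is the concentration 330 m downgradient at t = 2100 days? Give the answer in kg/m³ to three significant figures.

For an instantaneous plane source, C(x,t) = M/(n_e·A·√(4πDt)) · exp(−(x−vt)²/(4Dt)), with n_e·A the pore (flow) area.
Plume center vt = 0.17 × 2100 = 357 m, so the well at 330 m is 27 m upgradient of the peak.
√(4πDt) = 261.9 m, giving peak height M/(n_e·A·√(4πDt)) = 10/(0.45 × 150 × 261.9) = 0.0005657 kg/m³.
(x−vt)²/(4Dt) = (-27)²/(4 × 2.6 × 2100) = 0.03338; exp(−0.03338) = 0.9672.
C = 0.0005657 × 0.9672 = 0.000547 kg/m³.

0.000547 kg/m³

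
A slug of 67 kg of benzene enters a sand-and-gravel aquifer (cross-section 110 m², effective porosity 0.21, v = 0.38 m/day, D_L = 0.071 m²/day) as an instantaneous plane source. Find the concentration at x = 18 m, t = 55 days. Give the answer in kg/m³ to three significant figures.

For an instantaneous plane source, C(x,t) = M/(n_e·A·√(4πDt)) · exp(−(x−vt)²/(4Dt)), with n_e·A the pore (flow) area.
Plume center vt = 0.38 × 55 = 20.9 m, so the well at 18 m is 2.9 m upgradient of the peak.
√(4πDt) = 7.005 m, giving peak height M/(n_e·A·√(4πDt)) = 67/(0.21 × 110 × 7.005) = 0.4141 kg/m³.
(x−vt)²/(4Dt) = (-2.9)²/(4 × 0.071 × 55) = 0.5384; exp(−0.5384) = 0.5837.
C = 0.4141 × 0.5837 = 0.242 kg/m³.

0.242 kg/m³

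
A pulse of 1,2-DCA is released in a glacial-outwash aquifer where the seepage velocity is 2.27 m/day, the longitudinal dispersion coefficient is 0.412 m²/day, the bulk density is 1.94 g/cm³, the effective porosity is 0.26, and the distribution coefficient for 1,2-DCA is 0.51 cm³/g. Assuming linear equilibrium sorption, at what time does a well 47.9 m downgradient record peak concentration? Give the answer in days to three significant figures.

101 days

Retardation factor R = 1 + ρ_b·K_d/n = 1 + 1.94 × 0.51/0.26 = 4.805.
Sorption retards both mechanisms: v_R = v/R = 0.4724 m/day, D_R = D/R = 0.08574 m²/day.
Peak time from v_R²t² + 2D_R t − x² = 0: t = (√(D_R² + v_R²x²) − D_R)/v_R².
√(D_R² + v_R²x²) = √(0.08574² + 0.4724² × 47.9²) = 22.63; v_R² = 0.2232.
t = (22.63 − 0.08574)/0.2232 = 101 days.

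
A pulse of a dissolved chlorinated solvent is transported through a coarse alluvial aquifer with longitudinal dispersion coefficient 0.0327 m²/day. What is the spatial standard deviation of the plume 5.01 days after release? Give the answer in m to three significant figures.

0.572 m

Dispersive spreading gives a Gaussian with σ² = 2Dt; advection only shifts the center.
σ = √(2 × 0.0327 × 5.01) = 0.572 m.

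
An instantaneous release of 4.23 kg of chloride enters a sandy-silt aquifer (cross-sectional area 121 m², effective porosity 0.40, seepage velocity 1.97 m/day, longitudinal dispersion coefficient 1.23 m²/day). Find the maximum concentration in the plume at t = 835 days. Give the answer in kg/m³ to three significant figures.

0.000769 kg/m³

The peak of an instantaneous 1D plume sits at x = vt; there the Gaussian factor is 1 and C_max = M/(n_e·A·√(4πDt)), where n_e·A is the pore area the mass is dissolved in.
√(4πDt) = √(4π × 1.23 × 835) = 113.6 m, so C_max = 4.23/(0.40 × 121 × 113.6) = 0.000769 kg/m³.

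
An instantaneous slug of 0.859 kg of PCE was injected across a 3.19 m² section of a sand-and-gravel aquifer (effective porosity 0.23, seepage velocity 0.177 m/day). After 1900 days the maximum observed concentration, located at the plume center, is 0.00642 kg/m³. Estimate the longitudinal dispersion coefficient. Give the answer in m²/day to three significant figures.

At the plume center C_max = M/(n_e·A·√(4πDt)), so D = M²/(4πt·(n_e·A·C_max)²).
n_e·A·C_max = 0.23 × 3.19 × 0.00642 = 0.004710 kg/m.
D = 0.859²/(4π × 1900 × 0.004710²) = 1.39 m²/day.

1.39 m²/day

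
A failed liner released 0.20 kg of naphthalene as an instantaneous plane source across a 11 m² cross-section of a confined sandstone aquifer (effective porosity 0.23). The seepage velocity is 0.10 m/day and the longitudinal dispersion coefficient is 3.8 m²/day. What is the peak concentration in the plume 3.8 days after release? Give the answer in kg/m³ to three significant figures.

0.00587 kg/m³

The peak of an instantaneous 1D plume sits at x = vt; there the Gaussian factor is 1 and C_max = M/(n_e·A·√(4πDt)), where n_e·A is the pore area the mass is dissolved in.
√(4πDt) = √(4π × 3.8 × 3.8) = 13.47 m, so C_max = 0.20/(0.23 × 11 × 13.47) = 0.00587 kg/m³.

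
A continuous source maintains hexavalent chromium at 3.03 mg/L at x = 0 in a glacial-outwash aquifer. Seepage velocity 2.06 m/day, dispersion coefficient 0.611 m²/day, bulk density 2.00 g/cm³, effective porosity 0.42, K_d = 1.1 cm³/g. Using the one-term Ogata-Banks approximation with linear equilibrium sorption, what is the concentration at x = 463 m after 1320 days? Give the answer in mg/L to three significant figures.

Retardation factor R = 1 + ρ_b·K_d/n = 1 + 2.00 × 1.1/0.42 = 6.238.
Sorption retards both mechanisms: v_R = v/R = 0.3302 m/day, D_R = D/R = 0.09795 m²/day.
v_R·t = 0.3302 × 1320 = 435.864 m; 2√(D_R t) = 22.74 m; argument = (463 − 435.864)/22.74 = 1.193.
C = C₀ × ½·erfc(1.193) = 3.03 × 0.04579 = 0.139 mg/L.

0.139 mg/L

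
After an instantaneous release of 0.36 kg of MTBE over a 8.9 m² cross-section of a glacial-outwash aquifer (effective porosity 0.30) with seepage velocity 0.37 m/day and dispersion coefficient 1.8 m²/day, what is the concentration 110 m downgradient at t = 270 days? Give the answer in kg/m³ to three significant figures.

0.00164 kg/m³

For an instantaneous plane source, C(x,t) = M/(n_e·A·√(4πDt)) · exp(−(x−vt)²/(4Dt)), with n_e·A the pore (flow) area.
Plume center vt = 0.37 × 270 = 99.9 m, so the well at 110 m is 10.1 m downgradient of the peak.
√(4πDt) = 78.15 m, giving peak height M/(n_e·A·√(4πDt)) = 0.36/(0.30 × 8.9 × 78.15) = 0.001725 kg/m³.
(x−vt)²/(4Dt) = (10.1)²/(4 × 1.8 × 270) = 0.05247; exp(−0.05247) = 0.9489.
C = 0.001725 × 0.9489 = 0.00164 kg/m³.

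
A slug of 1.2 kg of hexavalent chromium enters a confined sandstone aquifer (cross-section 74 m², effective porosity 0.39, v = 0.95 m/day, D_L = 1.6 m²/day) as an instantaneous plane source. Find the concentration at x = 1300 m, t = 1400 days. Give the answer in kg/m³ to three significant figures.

For an instantaneous plane source, C(x,t) = M/(n_e·A·√(4πDt)) · exp(−(x−vt)²/(4Dt)), with n_e·A the pore (flow) area.
Plume center vt = 0.95 × 1400 = 1330 m, so the well at 1300 m is 30 m upgradient of the peak.
√(4πDt) = 167.8 m, giving peak height M/(n_e·A·√(4πDt)) = 1.2/(0.39 × 74 × 167.8) = 0.0002478 kg/m³.
(x−vt)²/(4Dt) = (-30)²/(4 × 1.6 × 1400) = 0.1004; exp(−0.1004) = 0.9045.
C = 0.0002478 × 0.9045 = 0.000224 kg/m³.

0.000224 kg/m³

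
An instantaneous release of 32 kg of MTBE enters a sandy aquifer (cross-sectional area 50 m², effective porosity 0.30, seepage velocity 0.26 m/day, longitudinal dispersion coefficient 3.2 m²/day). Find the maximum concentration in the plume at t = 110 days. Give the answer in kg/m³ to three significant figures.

The peak of an instantaneous 1D plume sits at x = vt; there the Gaussian factor is 1 and C_max = M/(n_e·A·√(4πDt)), where n_e·A is the pore area the mass is dissolved in.
√(4πDt) = √(4π × 3.2 × 110) = 66.51 m, so C_max = 32/(0.30 × 50 × 66.51) = 0.0321 kg/m³.

0.0321 kg/m³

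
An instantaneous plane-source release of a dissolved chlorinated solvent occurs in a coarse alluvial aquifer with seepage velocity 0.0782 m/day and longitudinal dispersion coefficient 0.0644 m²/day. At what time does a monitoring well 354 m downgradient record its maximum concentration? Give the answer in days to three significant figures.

For the 1D instantaneous-source solution, setting ∂C/∂t = 0 at fixed x gives v²t² + 2Dt − x² = 0, so t = (√(D² + v²x²) − D)/v².
√(D² + v²x²) = √(0.0644² + 0.0782² × 354²) = 27.68; v² = 0.00611524.
t = (27.68 − 0.0644)/0.00611524 = 4520 days (vs. the pure-advection estimate x/v = 4530 d).

4520 days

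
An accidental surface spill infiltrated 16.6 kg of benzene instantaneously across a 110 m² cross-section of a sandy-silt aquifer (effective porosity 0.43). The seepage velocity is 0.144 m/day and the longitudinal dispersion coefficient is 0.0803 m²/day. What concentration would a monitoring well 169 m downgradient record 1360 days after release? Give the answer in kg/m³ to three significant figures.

0.00182 kg/m³

For an instantaneous plane source, C(x,t) = M/(n_e·A·√(4πDt)) · exp(−(x−vt)²/(4Dt)), with n_e·A the pore (flow) area.
Plume center vt = 0.144 × 1360 = 195.84 m, so the well at 169 m is 26.84 m upgradient of the peak.
√(4πDt) = 37.05 m, giving peak height M/(n_e·A·√(4πDt)) = 16.6/(0.43 × 110 × 37.05) = 0.009472 kg/m³.
(x−vt)²/(4Dt) = (-26.84)²/(4 × 0.0803 × 1360) = 1.649; exp(−1.649) = 0.1922.
C = 0.009472 × 0.1922 = 0.00182 kg/m³.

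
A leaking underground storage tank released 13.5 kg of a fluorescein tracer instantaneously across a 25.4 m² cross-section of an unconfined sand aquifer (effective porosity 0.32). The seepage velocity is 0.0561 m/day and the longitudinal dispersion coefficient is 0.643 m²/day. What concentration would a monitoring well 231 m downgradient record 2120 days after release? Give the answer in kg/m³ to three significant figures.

For an instantaneous plane source, C(x,t) = M/(n_e·A·√(4πDt)) · exp(−(x−vt)²/(4Dt)), with n_e·A the pore (flow) area.
Plume center vt = 0.0561 × 2120 = 118.932 m, so the well at 231 m is 112.068 m downgradient of the peak.
√(4πDt) = 130.9 m, giving peak height M/(n_e·A·√(4πDt)) = 13.5/(0.32 × 25.4 × 130.9) = 0.01269 kg/m³.
(x−vt)²/(4Dt) = (112.068)²/(4 × 0.643 × 2120) = 2.303; exp(−2.303) = 0.09996.
C = 0.01269 × 0.09996 = 0.00127 kg/m³.

0.00127 kg/m³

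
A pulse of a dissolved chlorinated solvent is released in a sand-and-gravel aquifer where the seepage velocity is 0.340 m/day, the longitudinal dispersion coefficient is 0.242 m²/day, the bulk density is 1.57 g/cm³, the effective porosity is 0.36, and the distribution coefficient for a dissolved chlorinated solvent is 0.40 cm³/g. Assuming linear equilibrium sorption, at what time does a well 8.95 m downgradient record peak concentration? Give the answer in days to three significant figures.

66.7 days

Retardation factor R = 1 + ρ_b·K_d/n = 1 + 1.57 × 0.40/0.36 = 2.744.
Sorption retards both mechanisms: v_R = v/R = 0.1239 m/day, D_R = D/R = 0.08819 m²/day.
Peak time from v_R²t² + 2D_R t − x² = 0: t = (√(D_R² + v_R²x²) − D_R)/v_R².
√(D_R² + v_R²x²) = √(0.08819² + 0.1239² × 8.95²) = 1.112; v_R² = 0.01535.
t = (1.112 − 0.08819)/0.01535 = 66.7 days.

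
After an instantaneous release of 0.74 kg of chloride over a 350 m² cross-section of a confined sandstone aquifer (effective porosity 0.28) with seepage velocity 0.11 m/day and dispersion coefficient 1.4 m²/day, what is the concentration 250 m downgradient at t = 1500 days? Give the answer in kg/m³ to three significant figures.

1.97e-05 kg/m³

For an instantaneous plane source, C(x,t) = M/(n_e·A·√(4πDt)) · exp(−(x−vt)²/(4Dt)), with n_e·A the pore (flow) area.
Plume center vt = 0.11 × 1500 = 165 m, so the well at 250 m is 85 m downgradient of the peak.
√(4πDt) = 162.4 m, giving peak height M/(n_e·A·√(4πDt)) = 0.74/(0.28 × 350 × 162.4) = 4.650e-05 kg/m³.
(x−vt)²/(4Dt) = (85)²/(4 × 1.4 × 1500) = 0.8601; exp(−0.8601) = 0.4231.
C = 4.650e-05 × 0.4231 = 1.97e-05 kg/m³.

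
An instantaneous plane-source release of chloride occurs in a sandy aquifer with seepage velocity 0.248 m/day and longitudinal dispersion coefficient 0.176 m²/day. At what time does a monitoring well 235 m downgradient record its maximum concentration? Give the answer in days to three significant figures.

For the 1D instantaneous-source solution, setting ∂C/∂t = 0 at fixed x gives v²t² + 2Dt − x² = 0, so t = (√(D² + v²x²) − D)/v².
√(D² + v²x²) = √(0.176² + 0.248² × 235²) = 58.28; v² = 0.061504.
t = (58.28 − 0.176)/0.061504 = 945 days (vs. the pure-advection estimate x/v = 948 d).

945 days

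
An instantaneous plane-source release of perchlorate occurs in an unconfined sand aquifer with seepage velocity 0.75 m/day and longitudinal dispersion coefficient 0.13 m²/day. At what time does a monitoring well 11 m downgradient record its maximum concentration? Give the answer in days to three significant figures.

14.4 days

For the 1D instantaneous-source solution, setting ∂C/∂t = 0 at fixed x gives v²t² + 2Dt − x² = 0, so t = (√(D² + v²x²) − D)/v².
√(D² + v²x²) = √(0.13² + 0.75² × 11²) = 8.251; v² = 0.5625.
t = (8.251 − 0.13)/0.5625 = 14.4 days (vs. the pure-advection estimate x/v = 14.7 d).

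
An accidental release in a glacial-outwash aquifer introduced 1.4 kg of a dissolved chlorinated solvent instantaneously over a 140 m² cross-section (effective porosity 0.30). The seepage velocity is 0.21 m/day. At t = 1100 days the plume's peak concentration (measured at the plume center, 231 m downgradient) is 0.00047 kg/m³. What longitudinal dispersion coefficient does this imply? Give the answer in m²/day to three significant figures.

0.364 m²/day

At the plume center C_max = M/(n_e·A·√(4πDt)), so D = M²/(4πt·(n_e·A·C_max)²).
n_e·A·C_max = 0.30 × 140 × 0.00047 = 0.01974 kg/m.
D = 1.4²/(4π × 1100 × 0.01974²) = 0.364 m²/day.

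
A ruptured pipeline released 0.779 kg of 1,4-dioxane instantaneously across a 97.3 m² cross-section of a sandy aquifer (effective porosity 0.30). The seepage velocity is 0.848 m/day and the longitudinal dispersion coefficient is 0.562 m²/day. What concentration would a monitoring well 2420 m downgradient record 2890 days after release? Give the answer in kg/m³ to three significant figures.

0.000162 kg/m³

For an instantaneous plane source, C(x,t) = M/(n_e·A·√(4πDt)) · exp(−(x−vt)²/(4Dt)), with n_e·A the pore (flow) area.
Plume center vt = 0.848 × 2890 = 2450.72 m, so the well at 2420 m is 30.72 m upgradient of the peak.
√(4πDt) = 142.9 m, giving peak height M/(n_e·A·√(4πDt)) = 0.779/(0.30 × 97.3 × 142.9) = 0.0001868 kg/m³.
(x−vt)²/(4Dt) = (-30.72)²/(4 × 0.562 × 2890) = 0.1453; exp(−0.1453) = 0.8648.
C = 0.0001868 × 0.8648 = 0.000162 kg/m³.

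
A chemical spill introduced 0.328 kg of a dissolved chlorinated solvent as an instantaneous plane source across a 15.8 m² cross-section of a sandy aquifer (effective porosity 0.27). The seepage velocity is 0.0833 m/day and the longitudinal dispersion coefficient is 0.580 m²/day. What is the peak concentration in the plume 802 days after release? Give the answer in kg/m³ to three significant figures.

0.00101 kg/m³

The peak of an instantaneous 1D plume sits at x = vt; there the Gaussian factor is 1 and C_max = M/(n_e·A·√(4πDt)), where n_e·A is the pore area the mass is dissolved in.
√(4πDt) = √(4π × 0.580 × 802) = 76.46 m, so C_max = 0.328/(0.27 × 15.8 × 76.46) = 0.00101 kg/m³.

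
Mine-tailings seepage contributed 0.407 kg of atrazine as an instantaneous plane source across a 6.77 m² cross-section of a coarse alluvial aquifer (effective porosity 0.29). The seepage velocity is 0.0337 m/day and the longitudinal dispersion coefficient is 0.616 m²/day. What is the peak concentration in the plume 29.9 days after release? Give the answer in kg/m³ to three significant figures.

The peak of an instantaneous 1D plume sits at x = vt; there the Gaussian factor is 1 and C_max = M/(n_e·A·√(4πDt)), where n_e·A is the pore area the mass is dissolved in.
√(4πDt) = √(4π × 0.616 × 29.9) = 15.21 m, so C_max = 0.407/(0.29 × 6.77 × 15.21) = 0.0136 kg/m³.

0.0136 kg/m³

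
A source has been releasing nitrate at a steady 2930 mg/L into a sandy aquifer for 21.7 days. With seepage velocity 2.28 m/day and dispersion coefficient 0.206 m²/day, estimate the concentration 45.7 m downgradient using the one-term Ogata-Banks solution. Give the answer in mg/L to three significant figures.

2630 mg/L

For a continuous step input, C/C₀ ≈ ½·erfc((x−vt)/(2√(Dt))).
vt = 2.28 × 21.7 = 49.476 m and 2√(Dt) = 2√(0.206 × 21.7) = 4.229 m.
Argument (x−vt)/(2√(Dt)) = (45.7 − 49.476)/4.229 = -0.8929; ½·erfc(-0.8929) = 0.8967.
C = 2930 × 0.8967 = 2630 mg/L.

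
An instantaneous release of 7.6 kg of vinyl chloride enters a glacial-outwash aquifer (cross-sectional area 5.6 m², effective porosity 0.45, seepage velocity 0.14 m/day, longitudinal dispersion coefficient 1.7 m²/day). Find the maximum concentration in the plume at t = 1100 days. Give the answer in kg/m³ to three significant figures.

The peak of an instantaneous 1D plume sits at x = vt; there the Gaussian factor is 1 and C_max = M/(n_e·A·√(4πDt)), where n_e·A is the pore area the mass is dissolved in.
√(4πDt) = √(4π × 1.7 × 1100) = 153.3 m, so C_max = 7.6/(0.45 × 5.6 × 153.3) = 0.0197 kg/m³.

0.0197 kg/m³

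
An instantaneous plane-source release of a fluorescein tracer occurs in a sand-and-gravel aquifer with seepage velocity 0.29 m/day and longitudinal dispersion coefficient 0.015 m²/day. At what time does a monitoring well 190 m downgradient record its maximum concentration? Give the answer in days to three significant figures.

655 days

For the 1D instantaneous-source solution, setting ∂C/∂t = 0 at fixed x gives v²t² + 2Dt − x² = 0, so t = (√(D² + v²x²) − D)/v².
√(D² + v²x²) = √(0.015² + 0.29² × 190²) = 55.10; v² = 0.0841.
t = (55.10 − 0.015)/0.0841 = 655 days (vs. the pure-advection estimate x/v = 655 d).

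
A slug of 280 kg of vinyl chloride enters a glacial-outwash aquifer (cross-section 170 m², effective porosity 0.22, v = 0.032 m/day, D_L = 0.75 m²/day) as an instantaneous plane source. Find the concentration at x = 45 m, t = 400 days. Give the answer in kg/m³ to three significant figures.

For an instantaneous plane source, C(x,t) = M/(n_e·A·√(4πDt)) · exp(−(x−vt)²/(4Dt)), with n_e·A the pore (flow) area.
Plume center vt = 0.032 × 400 = 12.8 m, so the well at 45 m is 32.2 m downgradient of the peak.
√(4πDt) = 61.40 m, giving peak height M/(n_e·A·√(4πDt)) = 280/(0.22 × 170 × 61.40) = 0.1219 kg/m³.
(x−vt)²/(4Dt) = (32.2)²/(4 × 0.75 × 400) = 0.8640; exp(−0.8640) = 0.4215.
C = 0.1219 × 0.4215 = 0.0514 kg/m³.

0.0514 kg/m³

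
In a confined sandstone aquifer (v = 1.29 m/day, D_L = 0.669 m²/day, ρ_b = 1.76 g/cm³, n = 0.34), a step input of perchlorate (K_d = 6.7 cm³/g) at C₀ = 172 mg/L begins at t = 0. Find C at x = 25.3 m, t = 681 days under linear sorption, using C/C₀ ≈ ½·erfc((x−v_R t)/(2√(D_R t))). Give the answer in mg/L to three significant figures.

Retardation factor R = 1 + ρ_b·K_d/n = 1 + 1.76 × 6.7/0.34 = 35.68.
Sorption retards both mechanisms: v_R = v/R = 0.03615 m/day, D_R = D/R = 0.01875 m²/day.
v_R·t = 0.03615 × 681 = 24.61815 m; 2√(D_R t) = 7.147 m; argument = (25.3 − 24.61815)/7.147 = 0.09540.
C = C₀ × ½·erfc(0.09540) = 172 × 0.4463 = 76.8 mg/L.

76.8 mg/L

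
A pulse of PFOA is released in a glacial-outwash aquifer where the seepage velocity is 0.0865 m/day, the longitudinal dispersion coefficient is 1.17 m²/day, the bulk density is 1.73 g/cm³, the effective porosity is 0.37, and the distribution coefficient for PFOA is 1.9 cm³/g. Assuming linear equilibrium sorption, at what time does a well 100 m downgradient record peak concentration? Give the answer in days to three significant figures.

Retardation factor R = 1 + ρ_b·K_d/n = 1 + 1.73 × 1.9/0.37 = 9.884.
Sorption retards both mechanisms: v_R = v/R = 0.008752 m/day, D_R = D/R = 0.1184 m²/day.
Peak time from v_R²t² + 2D_R t − x² = 0: t = (√(D_R² + v_R²x²) − D_R)/v_R².
√(D_R² + v_R²x²) = √(0.1184² + 0.008752² × 100²) = 0.8832; v_R² = 7.660e-05.
t = (0.8832 − 0.1184)/7.660e-05 = 9980 days.

9980 days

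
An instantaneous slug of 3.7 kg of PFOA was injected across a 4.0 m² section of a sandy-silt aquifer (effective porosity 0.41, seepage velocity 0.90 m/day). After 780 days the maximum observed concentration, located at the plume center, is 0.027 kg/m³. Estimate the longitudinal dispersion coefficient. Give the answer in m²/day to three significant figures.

0.712 m²/day

At the plume center C_max = M/(n_e·A·√(4πDt)), so D = M²/(4πt·(n_e·A·C_max)²).
n_e·A·C_max = 0.41 × 4.0 × 0.027 = 0.04428 kg/m.
D = 3.7²/(4π × 780 × 0.04428²) = 0.712 m²/day.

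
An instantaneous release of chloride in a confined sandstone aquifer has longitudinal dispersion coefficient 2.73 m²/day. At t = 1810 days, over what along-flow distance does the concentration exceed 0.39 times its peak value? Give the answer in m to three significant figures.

The plume is Gaussian with σ = √(2Dt) = √(2 × 2.73 × 1810) = 99.41 m.
C/C_peak = exp(−Δx²/(2σ²)) = 0.39 ⇒ Δx = σ·√(−2 ln 0.39) = 99.41 × 1.372 = 136.4 m.
Width = 2Δx = 273 m.

273 m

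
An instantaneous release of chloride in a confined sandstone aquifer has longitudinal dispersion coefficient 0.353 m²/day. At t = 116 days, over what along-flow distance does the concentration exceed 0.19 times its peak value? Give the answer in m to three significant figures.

33.0 m

The plume is Gaussian with σ = √(2Dt) = √(2 × 0.353 × 116) = 9.050 m.
C/C_peak = exp(−Δx²/(2σ²)) = 0.19 ⇒ Δx = σ·√(−2 ln 0.19) = 9.050 × 1.822 = 16.49 m.
Width = 2Δx = 33.0 m.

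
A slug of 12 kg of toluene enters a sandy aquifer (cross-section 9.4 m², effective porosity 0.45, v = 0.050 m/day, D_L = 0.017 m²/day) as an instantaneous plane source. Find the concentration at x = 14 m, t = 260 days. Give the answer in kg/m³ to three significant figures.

0.360 kg/m³

For an instantaneous plane source, C(x,t) = M/(n_e·A·√(4πDt)) · exp(−(x−vt)²/(4Dt)), with n_e·A the pore (flow) area.
Plume center vt = 0.050 × 260 = 13 m, so the well at 14 m is 1 m downgradient of the peak.
√(4πDt) = 7.453 m, giving peak height M/(n_e·A·√(4πDt)) = 12/(0.45 × 9.4 × 7.453) = 0.3806 kg/m³.
(x−vt)²/(4Dt) = (1)²/(4 × 0.017 × 260) = 0.05656; exp(−0.05656) = 0.9450.
C = 0.3806 × 0.9450 = 0.360 kg/m³.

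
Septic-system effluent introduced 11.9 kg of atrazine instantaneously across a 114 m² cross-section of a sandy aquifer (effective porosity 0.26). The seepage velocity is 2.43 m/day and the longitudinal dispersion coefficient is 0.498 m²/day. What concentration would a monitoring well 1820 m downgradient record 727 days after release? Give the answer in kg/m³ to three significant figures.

For an instantaneous plane source, C(x,t) = M/(n_e·A·√(4πDt)) · exp(−(x−vt)²/(4Dt)), with n_e·A the pore (flow) area.
Plume center vt = 2.43 × 727 = 1766.61 m, so the well at 1820 m is 53.39 m downgradient of the peak.
√(4πDt) = 67.45 m, giving peak height M/(n_e·A·√(4πDt)) = 11.9/(0.26 × 114 × 67.45) = 0.005952 kg/m³.
(x−vt)²/(4Dt) = (53.39)²/(4 × 0.498 × 727) = 1.968; exp(−1.968) = 0.1397.
C = 0.005952 × 0.1397 = 0.000831 kg/m³.

0.000831 kg/m³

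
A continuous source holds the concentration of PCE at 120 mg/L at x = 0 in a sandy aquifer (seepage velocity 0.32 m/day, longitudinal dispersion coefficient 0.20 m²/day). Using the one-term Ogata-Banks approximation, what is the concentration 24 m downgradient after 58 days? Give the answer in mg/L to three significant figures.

For a continuous step input, C/C₀ ≈ ½·erfc((x−vt)/(2√(Dt))).
vt = 0.32 × 58 = 18.56 m and 2√(Dt) = 2√(0.20 × 58) = 6.812 m.
Argument (x−vt)/(2√(Dt)) = (24 − 18.56)/6.812 = 0.7986; ½·erfc(0.7986) = 0.1294.
C = 120 × 0.1294 = 15.5 mg/L.

15.5 mg/L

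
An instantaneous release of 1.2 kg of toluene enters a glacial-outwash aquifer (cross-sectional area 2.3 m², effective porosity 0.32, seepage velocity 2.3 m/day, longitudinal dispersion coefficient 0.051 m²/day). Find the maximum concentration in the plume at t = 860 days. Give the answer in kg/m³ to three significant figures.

0.0694 kg/m³

The peak of an instantaneous 1D plume sits at x = vt; there the Gaussian factor is 1 and C_max = M/(n_e·A·√(4πDt)), where n_e·A is the pore area the mass is dissolved in.
√(4πDt) = √(4π × 0.051 × 860) = 23.48 m, so C_max = 1.2/(0.32 × 2.3 × 23.48) = 0.0694 kg/m³.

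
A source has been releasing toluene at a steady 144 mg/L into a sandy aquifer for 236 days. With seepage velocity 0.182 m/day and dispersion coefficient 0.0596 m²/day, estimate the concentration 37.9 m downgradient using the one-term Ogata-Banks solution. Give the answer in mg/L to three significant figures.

119 mg/L

For a continuous step input, C/C₀ ≈ ½·erfc((x−vt)/(2√(Dt))).
vt = 0.182 × 236 = 42.952 m and 2√(Dt) = 2√(0.0596 × 236) = 7.501 m.
Argument (x−vt)/(2√(Dt)) = (37.9 − 42.952)/7.501 = -0.6735; ½·erfc(-0.6735) = 0.8296.
C = 144 × 0.8296 = 119 mg/L.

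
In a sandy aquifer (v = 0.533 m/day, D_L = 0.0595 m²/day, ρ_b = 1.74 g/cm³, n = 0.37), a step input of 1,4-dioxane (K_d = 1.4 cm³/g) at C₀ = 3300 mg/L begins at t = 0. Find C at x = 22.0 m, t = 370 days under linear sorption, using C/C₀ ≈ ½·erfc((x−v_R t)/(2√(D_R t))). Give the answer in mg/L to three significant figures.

Retardation factor R = 1 + ρ_b·K_d/n = 1 + 1.74 × 1.4/0.37 = 7.584.
Sorption retards both mechanisms: v_R = v/R = 0.07028 m/day, D_R = D/R = 0.007845 m²/day.
v_R·t = 0.07028 × 370 = 26.0036 m; 2√(D_R t) = 3.407 m; argument = (22.0 − 26.0036)/3.407 = -1.175.
C = C₀ × ½·erfc(-1.175) = 3300 × 0.9517 = 3140 mg/L.

3140 mg/L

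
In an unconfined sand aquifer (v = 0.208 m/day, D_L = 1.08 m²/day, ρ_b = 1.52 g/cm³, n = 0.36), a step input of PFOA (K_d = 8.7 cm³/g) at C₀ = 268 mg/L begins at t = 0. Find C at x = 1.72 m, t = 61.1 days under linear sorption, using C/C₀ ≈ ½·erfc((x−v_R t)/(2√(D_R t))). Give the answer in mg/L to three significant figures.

Retardation factor R = 1 + ρ_b·K_d/n = 1 + 1.52 × 8.7/0.36 = 37.73.
Sorption retards both mechanisms: v_R = v/R = 0.005513 m/day, D_R = D/R = 0.02862 m²/day.
v_R·t = 0.005513 × 61.1 = 0.3368443 m; 2√(D_R t) = 2.645 m; argument = (1.72 − 0.3368443)/2.645 = 0.5229.
C = C₀ × ½·erfc(0.5229) = 268 × 0.2298 = 61.6 mg/L.

61.6 mg/L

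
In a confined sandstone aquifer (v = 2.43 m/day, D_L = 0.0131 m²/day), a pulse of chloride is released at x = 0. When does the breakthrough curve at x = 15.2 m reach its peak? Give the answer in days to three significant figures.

For the 1D instantaneous-source solution, setting ∂C/∂t = 0 at fixed x gives v²t² + 2Dt − x² = 0, so t = (√(D² + v²x²) − D)/v².
√(D² + v²x²) = √(0.0131² + 2.43² × 15.2²) = 36.94; v² = 5.9049.
t = (36.94 − 0.0131)/5.9049 = 6.25 days (vs. the pure-advection estimate x/v = 6.26 d).

6.25 days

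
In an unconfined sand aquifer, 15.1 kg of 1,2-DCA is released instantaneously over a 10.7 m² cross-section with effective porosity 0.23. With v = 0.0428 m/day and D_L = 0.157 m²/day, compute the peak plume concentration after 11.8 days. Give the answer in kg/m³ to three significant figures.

1.27 kg/m³

The peak of an instantaneous 1D plume sits at x = vt; there the Gaussian factor is 1 and C_max = M/(n_e·A·√(4πDt)), where n_e·A is the pore area the mass is dissolved in.
√(4πDt) = √(4π × 0.157 × 11.8) = 4.825 m, so C_max = 15.1/(0.23 × 10.7 × 4.825) = 1.27 kg/m³.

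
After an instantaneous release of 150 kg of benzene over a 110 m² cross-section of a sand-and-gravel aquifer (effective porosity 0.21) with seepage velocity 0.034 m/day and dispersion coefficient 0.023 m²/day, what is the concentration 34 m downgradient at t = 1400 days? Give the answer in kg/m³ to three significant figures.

0.0768 kg/m³

For an instantaneous plane source, C(x,t) = M/(n_e·A·√(4πDt)) · exp(−(x−vt)²/(4Dt)), with n_e·A the pore (flow) area.
Plume center vt = 0.034 × 1400 = 47.6 m, so the well at 34 m is 13.6 m upgradient of the peak.
√(4πDt) = 20.12 m, giving peak height M/(n_e·A·√(4πDt)) = 150/(0.21 × 110 × 20.12) = 0.3227 kg/m³.
(x−vt)²/(4Dt) = (-13.6)²/(4 × 0.023 × 1400) = 1.436; exp(−1.436) = 0.2379.
C = 0.3227 × 0.2379 = 0.0768 kg/m³.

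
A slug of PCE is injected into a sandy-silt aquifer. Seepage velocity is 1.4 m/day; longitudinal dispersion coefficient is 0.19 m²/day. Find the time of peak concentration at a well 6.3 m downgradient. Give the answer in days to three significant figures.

4.40 days

For the 1D instantaneous-source solution, setting ∂C/∂t = 0 at fixed x gives v²t² + 2Dt − x² = 0, so t = (√(D² + v²x²) − D)/v².
√(D² + v²x²) = √(0.19² + 1.4² × 6.3²) = 8.822; v² = 1.96.
t = (8.822 − 0.19)/1.96 = 4.40 days (vs. the pure-advection estimate x/v = 4.50 d).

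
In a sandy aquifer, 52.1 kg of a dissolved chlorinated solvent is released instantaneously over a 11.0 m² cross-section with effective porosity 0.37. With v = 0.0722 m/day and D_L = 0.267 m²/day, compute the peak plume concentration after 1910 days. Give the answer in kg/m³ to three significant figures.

0.160 kg/m³

The peak of an instantaneous 1D plume sits at x = vt; there the Gaussian factor is 1 and C_max = M/(n_e·A·√(4πDt)), where n_e·A is the pore area the mass is dissolved in.
√(4πDt) = √(4π × 0.267 × 1910) = 80.05 m, so C_max = 52.1/(0.37 × 11.0 × 80.05) = 0.160 kg/m³.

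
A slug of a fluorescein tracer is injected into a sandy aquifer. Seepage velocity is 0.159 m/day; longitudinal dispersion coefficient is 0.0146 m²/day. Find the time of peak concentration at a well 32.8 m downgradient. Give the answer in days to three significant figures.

206 days

For the 1D instantaneous-source solution, setting ∂C/∂t = 0 at fixed x gives v²t² + 2Dt − x² = 0, so t = (√(D² + v²x²) − D)/v².
√(D² + v²x²) = √(0.0146² + 0.159² × 32.8²) = 5.215; v² = 0.025281.
t = (5.215 − 0.0146)/0.025281 = 206 days (vs. the pure-advection estimate x/v = 206 d).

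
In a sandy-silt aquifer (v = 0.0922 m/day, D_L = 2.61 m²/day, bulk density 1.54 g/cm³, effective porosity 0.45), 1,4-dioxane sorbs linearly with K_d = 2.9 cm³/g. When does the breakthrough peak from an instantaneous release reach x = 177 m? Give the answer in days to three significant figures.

17900 days

Retardation factor R = 1 + ρ_b·K_d/n = 1 + 1.54 × 2.9/0.45 = 10.92.
Sorption retards both mechanisms: v_R = v/R = 0.008443 m/day, D_R = D/R = 0.2390 m²/day.
Peak time from v_R²t² + 2D_R t − x² = 0: t = (√(D_R² + v_R²x²) − D_R)/v_R².
√(D_R² + v_R²x²) = √(0.2390² + 0.008443² × 177²) = 1.513; v_R² = 7.128e-05.
t = (1.513 − 0.2390)/7.128e-05 = 17900 days.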